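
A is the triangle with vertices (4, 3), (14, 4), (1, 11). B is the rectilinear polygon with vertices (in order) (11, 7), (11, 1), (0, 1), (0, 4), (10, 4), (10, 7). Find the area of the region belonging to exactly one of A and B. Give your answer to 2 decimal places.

64.26

|A| = 41.5, |B| = 36, |A∩B| = 6.6221.
|A △ B| = |A| + |B| − 2·|A∩B| = 41.5 + 36 − 13.2442 = 64.26.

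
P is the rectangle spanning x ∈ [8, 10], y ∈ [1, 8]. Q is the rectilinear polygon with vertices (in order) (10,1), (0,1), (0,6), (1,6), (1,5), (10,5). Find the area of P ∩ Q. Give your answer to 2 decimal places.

The intersection is the polygon with vertices (10,1), (8,1), (8,5), (10,5).
By the shoelace formula its area is 8.00.

8.00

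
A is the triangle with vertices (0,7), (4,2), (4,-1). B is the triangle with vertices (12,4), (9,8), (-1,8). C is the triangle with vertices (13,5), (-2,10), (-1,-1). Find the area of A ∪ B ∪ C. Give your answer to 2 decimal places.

86.63

By inclusion–exclusion:
Individual areas: |A| = 6, |B| = 20, |C| = 80.
|A∩B| = 0.
|A∩C| = 5.0546.
|B∩C| = 14.3154.
|A∩B∩C| = 0.
|A ∪ B ∪ C| = 106 − 19.37 + 0 = 86.63.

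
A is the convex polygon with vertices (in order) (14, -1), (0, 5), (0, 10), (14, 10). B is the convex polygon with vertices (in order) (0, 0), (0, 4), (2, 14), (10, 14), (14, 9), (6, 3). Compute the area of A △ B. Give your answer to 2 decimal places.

|A| = 112, |B| = 119, |A∩B| = 65.6306.
|A △ B| = |A| + |B| − 2·|A∩B| = 112 + 119 − 131.2611 = 99.74.

99.74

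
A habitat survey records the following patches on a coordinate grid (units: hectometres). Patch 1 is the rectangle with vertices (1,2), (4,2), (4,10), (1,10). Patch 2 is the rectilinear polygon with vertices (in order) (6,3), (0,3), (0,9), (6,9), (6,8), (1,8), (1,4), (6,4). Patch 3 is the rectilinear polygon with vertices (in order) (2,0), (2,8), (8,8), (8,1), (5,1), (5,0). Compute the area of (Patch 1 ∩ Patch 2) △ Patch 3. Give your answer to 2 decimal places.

47.00

|Patch 1 ∩ Patch 2| = 6.
|(Patch 1 ∩ Patch 2) ∩ Patch 3| = 2.
|(Patch 1 ∩ Patch 2) △ Patch 3| = 6 + 45 − 4 = 47.00.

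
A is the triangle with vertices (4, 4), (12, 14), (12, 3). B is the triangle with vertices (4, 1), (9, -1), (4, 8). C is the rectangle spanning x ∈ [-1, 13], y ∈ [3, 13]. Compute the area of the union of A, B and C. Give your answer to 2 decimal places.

150.96

By inclusion–exclusion:
Individual areas: |A| = 44, |B| = 17.5, |C| = 140.
|A∩B| = 2.1532.
|A∩C| = 43.6.
|B∩C| = 6.9444.
|A∩B∩C| = 2.1532.
|A ∪ B ∪ C| = 201.5 − 52.6976 + 2.1532 = 150.96.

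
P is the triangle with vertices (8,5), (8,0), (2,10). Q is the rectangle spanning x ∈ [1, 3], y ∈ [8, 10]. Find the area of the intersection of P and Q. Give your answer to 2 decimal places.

The intersection is the polygon with vertices (2,10), (3,9.167), (3,8.333).
By the shoelace formula its area is 0.42.

0.42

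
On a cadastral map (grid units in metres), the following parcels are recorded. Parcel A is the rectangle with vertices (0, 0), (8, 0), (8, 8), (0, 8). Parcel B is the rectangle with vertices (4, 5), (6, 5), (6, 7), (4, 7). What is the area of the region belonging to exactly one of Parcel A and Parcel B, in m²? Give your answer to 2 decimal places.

60.00

|Parcel A∩Parcel B|: x∈[4,6], y∈[5,7] → 2·2 = 4.
|Parcel A △ Parcel B| = |Parcel A| + |Parcel B| − 2·|Parcel A∩Parcel B| = 64 + 4 − 8 = 60.00.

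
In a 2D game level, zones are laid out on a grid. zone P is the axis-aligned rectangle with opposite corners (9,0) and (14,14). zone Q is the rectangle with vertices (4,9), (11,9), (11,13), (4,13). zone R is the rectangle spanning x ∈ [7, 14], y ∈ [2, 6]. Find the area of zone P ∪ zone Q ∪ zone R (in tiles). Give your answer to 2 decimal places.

By inclusion–exclusion:
Individual areas: |zone P| = 70, |zone Q| = 28, |zone R| = 28.
|zone P∩zone Q|: x∈[9,11], y∈[9,13] → 2·4 = 8.
|zone P∩zone R|: x∈[9,14], y∈[2,6] → 5·4 = 20.
|zone Q∩zone R| = 0 (no overlap).
|zone P∩zone Q∩zone R| = 0.
|zone P ∪ zone Q ∪ zone R| = 126 − 28 + 0 = 98.00.

98.00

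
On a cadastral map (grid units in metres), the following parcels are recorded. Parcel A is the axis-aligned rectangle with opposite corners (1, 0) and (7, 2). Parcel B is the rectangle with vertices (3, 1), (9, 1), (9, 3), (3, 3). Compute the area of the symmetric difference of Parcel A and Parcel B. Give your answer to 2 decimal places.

16.00

|Parcel A∩Parcel B|: x∈[3,7], y∈[1,2] → 4·1 = 4.
|Parcel A △ Parcel B| = |Parcel A| + |Parcel B| − 2·|Parcel A∩Parcel B| = 12 + 12 − 8 = 16.00.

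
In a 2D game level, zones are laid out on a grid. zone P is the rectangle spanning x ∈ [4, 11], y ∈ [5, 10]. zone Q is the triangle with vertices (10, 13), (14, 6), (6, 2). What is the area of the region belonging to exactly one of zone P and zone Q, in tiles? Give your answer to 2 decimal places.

41.00

|zone P| = 35, |zone Q| = 36, |zone P∩zone Q| = 15.
|zone P △ zone Q| = |zone P| + |zone Q| − 2·|zone P∩zone Q| = 35 + 36 − 30 = 41.00.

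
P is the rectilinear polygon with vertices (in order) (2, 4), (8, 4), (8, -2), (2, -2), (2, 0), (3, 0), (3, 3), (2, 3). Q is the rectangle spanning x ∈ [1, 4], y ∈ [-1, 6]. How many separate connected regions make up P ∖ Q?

P ∖ Q is a single connected region.

1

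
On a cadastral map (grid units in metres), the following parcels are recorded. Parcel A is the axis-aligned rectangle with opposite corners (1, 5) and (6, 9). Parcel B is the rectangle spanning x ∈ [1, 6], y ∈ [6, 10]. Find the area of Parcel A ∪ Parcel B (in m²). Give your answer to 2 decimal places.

25.00

By inclusion–exclusion:
Individual areas: |Parcel A| = 20, |Parcel B| = 20.
|Parcel A∩Parcel B|: x∈[1,6], y∈[6,9] → 5·3 = 15.
|Parcel A ∪ Parcel B| = 40 − 15 = 25.00.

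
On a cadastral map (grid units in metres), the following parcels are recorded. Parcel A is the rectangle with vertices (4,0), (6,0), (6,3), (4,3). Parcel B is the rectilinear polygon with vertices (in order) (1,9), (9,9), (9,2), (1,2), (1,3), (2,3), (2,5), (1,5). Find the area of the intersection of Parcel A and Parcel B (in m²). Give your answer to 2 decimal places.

The intersection is the polygon with vertices (4,3), (6,3), (6,2), (4,2).
By the shoelace formula its area is 2.00.

2.00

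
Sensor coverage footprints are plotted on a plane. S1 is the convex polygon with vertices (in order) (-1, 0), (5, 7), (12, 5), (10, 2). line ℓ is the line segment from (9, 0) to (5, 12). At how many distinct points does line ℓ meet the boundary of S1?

The segment meets the boundary at (6.842,6.474), (8.429,1.714).

2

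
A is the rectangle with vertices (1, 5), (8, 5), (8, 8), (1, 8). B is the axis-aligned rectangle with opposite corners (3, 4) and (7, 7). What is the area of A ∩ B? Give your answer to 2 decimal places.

8.00

|A∩B|: x∈[3,7], y∈[5,7] → 4·2 = 8.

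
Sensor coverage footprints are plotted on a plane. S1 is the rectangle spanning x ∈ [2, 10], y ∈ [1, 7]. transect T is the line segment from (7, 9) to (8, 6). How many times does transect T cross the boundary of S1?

The segment meets the boundary at (7.667,7).

1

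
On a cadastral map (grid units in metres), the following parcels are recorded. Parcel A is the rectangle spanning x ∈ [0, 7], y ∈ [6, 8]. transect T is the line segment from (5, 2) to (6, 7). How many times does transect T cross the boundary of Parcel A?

1

The segment meets the boundary at (5.8,6).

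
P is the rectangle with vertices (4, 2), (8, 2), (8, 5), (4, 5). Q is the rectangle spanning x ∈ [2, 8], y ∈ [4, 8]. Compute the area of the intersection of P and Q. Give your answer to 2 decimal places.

|P∩Q|: x∈[4,8], y∈[4,5] → 4·1 = 4.

4.00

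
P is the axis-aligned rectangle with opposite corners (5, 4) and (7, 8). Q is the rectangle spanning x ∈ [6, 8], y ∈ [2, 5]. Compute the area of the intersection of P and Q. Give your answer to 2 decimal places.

|P∩Q|: x∈[6,7], y∈[4,5] → 1·1 = 1.

1.00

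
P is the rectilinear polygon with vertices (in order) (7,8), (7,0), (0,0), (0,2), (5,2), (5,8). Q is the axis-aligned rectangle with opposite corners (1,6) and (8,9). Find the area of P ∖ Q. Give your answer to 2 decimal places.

22.00

|P| = 26, |P∩Q| = 4.
|P ∖ Q| = |P| − |P∩Q| = 26 − 4 = 22.00.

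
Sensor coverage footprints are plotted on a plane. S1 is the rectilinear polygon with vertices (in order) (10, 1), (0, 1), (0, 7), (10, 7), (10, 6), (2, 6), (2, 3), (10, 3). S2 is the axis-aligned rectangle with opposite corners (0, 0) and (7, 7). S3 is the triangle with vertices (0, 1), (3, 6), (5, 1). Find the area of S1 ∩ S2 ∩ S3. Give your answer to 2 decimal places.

8.53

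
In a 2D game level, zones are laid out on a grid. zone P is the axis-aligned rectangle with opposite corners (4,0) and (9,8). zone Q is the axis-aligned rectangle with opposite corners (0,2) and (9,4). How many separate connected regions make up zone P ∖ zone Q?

zone P ∖ zone Q splits into 2 disjoint pieces (area 10, area 20).

2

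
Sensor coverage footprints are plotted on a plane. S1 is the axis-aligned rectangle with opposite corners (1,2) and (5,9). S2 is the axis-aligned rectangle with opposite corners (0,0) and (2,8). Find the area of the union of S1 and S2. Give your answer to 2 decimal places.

38.00

By inclusion–exclusion:
Individual areas: |S1| = 28, |S2| = 16.
|S1∩S2|: x∈[1,2], y∈[2,8] → 1·6 = 6.
|S1 ∪ S2| = 44 − 6 = 38.00.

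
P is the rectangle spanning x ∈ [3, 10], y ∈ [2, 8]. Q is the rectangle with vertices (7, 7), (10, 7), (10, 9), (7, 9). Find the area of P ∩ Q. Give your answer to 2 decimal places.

3.00

|P∩Q|: x∈[7,10], y∈[7,8] → 3·1 = 3.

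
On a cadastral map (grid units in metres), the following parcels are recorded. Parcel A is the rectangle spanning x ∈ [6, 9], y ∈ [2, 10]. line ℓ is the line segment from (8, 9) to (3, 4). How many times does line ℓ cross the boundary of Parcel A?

The segment meets the boundary at (6,7).

1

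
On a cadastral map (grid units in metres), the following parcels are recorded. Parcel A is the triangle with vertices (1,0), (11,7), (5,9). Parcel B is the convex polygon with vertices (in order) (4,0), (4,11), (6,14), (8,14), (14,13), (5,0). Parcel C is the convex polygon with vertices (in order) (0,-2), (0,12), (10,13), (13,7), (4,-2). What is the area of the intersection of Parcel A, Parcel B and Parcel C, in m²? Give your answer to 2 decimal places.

The intersection is the polygon with vertices (4,6.75), (5,9), (10.062,7.312), (8.761,5.433), (4,2.1).
By the shoelace formula its area is 22.94.

22.94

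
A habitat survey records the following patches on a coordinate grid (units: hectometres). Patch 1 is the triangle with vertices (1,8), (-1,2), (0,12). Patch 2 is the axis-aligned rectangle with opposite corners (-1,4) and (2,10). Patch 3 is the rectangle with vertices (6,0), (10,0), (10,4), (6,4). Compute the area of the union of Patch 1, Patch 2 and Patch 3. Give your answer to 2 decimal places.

35.17

By inclusion–exclusion:
Individual areas: |Patch 1| = 7, |Patch 2| = 18, |Patch 3| = 16.
|Patch 1∩Patch 2| = 5.8333.
|Patch 1∩Patch 3| = 0.
|Patch 2∩Patch 3| = 0 (no overlap).
|Patch 1∩Patch 2∩Patch 3| = 0.
|Patch 1 ∪ Patch 2 ∪ Patch 3| = 41 − 5.8333 + 0 = 35.17.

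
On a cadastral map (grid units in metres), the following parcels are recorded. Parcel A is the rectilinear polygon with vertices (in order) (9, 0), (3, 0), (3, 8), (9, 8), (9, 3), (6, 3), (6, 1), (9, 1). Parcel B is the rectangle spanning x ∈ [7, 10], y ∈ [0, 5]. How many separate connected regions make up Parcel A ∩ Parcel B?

Parcel A ∩ Parcel B splits into 2 disjoint pieces (area 2, area 4).

2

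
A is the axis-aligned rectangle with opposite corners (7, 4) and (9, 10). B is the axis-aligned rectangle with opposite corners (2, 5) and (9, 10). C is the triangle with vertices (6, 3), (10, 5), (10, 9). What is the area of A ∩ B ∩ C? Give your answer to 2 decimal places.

The intersection is the polygon with vertices (7.333,5), (9,7.5), (9,5).
By the shoelace formula its area is 2.08.

2.08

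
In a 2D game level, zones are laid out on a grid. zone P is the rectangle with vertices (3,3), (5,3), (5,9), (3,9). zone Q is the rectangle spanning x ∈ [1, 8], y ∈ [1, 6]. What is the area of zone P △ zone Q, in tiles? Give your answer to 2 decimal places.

35.00

|zone P∩zone Q|: x∈[3,5], y∈[3,6] → 2·3 = 6.
|zone P △ zone Q| = |zone P| + |zone Q| − 2·|zone P∩zone Q| = 12 + 35 − 12 = 35.00.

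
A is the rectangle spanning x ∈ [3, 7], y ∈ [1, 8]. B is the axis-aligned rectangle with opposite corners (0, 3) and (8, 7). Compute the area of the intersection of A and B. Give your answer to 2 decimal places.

16.00

|A∩B|: x∈[3,7], y∈[3,7] → 4·4 = 16.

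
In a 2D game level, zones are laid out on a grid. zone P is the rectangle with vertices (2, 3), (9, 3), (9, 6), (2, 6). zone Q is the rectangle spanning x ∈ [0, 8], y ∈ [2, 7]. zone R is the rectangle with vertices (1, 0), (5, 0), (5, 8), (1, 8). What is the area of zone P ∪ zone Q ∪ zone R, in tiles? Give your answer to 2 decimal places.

By inclusion–exclusion:
Individual areas: |zone P| = 21, |zone Q| = 40, |zone R| = 32.
|zone P∩zone Q|: x∈[2,8], y∈[3,6] → 6·3 = 18.
|zone P∩zone R|: x∈[2,5], y∈[3,6] → 3·3 = 9.
|zone Q∩zone R|: x∈[1,5], y∈[2,7] → 4·5 = 20.
|zone P∩zone Q∩zone R| = 9.
|zone P ∪ zone Q ∪ zone R| = 93 − 47 + 9 = 55.00.

55.00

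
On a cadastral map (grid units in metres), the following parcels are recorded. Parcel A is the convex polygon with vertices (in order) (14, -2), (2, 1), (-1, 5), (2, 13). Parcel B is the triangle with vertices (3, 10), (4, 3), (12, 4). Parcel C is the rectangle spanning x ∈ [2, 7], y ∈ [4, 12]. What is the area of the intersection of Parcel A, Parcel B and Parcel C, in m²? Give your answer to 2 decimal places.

The intersection is the polygon with vertices (3,10), (6,8), (7,6.75), (7,4), (3.857,4).
By the shoelace formula its area is 15.80.

15.80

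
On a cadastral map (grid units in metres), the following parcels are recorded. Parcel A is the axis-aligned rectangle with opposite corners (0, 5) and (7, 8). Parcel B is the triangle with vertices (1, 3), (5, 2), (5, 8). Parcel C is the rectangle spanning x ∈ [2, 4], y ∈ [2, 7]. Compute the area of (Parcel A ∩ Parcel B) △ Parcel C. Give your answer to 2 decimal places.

11.15

|Parcel A ∩ Parcel B| = 3.6.
|(Parcel A ∩ Parcel B) ∩ Parcel C| = 1.225.
|(Parcel A ∩ Parcel B) △ Parcel C| = 3.6 + 10 − 2.45 = 11.15.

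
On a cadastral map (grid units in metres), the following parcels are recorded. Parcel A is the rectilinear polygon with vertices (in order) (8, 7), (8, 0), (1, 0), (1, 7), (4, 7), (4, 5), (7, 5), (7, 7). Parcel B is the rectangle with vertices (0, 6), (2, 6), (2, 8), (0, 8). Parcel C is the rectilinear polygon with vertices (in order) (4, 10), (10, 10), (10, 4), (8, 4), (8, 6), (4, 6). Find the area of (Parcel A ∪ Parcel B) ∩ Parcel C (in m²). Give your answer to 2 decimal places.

|Parcel A ∪ Parcel B| = 46.
|(Parcel A ∪ Parcel B) ∩ Parcel C| = 1.00.

1.00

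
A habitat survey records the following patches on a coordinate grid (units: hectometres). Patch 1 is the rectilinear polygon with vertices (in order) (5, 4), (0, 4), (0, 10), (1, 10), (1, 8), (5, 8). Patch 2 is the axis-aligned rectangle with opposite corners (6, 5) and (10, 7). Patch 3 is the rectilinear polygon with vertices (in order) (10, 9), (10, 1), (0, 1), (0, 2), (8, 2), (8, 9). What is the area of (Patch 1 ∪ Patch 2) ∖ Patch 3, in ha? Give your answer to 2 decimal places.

|Patch 1 ∪ Patch 2| = 30.
|(Patch 1 ∪ Patch 2) ∩ Patch 3| = 4.
|(Patch 1 ∪ Patch 2) ∖ Patch 3| = 30 − 4 = 26.00.

26.00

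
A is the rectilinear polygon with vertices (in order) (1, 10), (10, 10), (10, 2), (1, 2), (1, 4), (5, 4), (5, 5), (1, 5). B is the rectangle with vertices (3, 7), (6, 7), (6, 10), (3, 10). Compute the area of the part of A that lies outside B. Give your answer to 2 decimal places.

|A| = 68, |A∩B| = 9.
|A ∖ B| = |A| − |A∩B| = 68 − 9 = 59.00.

59.00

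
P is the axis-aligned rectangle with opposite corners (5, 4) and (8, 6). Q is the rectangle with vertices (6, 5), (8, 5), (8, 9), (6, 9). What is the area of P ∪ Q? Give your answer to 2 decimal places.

By inclusion–exclusion:
Individual areas: |P| = 6, |Q| = 8.
|P∩Q|: x∈[6,8], y∈[5,6] → 2·1 = 2.
|P ∪ Q| = 14 − 2 = 12.00.

12.00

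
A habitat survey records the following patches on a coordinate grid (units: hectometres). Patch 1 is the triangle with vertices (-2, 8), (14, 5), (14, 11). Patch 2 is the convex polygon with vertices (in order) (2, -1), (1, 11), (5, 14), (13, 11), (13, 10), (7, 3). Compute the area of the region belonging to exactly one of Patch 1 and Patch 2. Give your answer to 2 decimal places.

85.69

|Patch 1| = 48, |Patch 2| = 101, |Patch 1∩Patch 2| = 31.6551.
|Patch 1 △ Patch 2| = |Patch 1| + |Patch 2| − 2·|Patch 1∩Patch 2| = 48 + 101 − 63.3102 = 85.69.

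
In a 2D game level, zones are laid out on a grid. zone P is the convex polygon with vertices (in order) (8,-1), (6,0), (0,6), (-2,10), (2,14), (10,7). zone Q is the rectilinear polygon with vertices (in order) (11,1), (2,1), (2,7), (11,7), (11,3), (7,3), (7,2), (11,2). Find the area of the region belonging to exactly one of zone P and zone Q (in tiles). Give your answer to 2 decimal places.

|zone P| = 93, |zone Q| = 50, |zone P∩zone Q| = 37.125.
|zone P △ zone Q| = |zone P| + |zone Q| − 2·|zone P∩zone Q| = 93 + 50 − 74.25 = 68.75.

68.75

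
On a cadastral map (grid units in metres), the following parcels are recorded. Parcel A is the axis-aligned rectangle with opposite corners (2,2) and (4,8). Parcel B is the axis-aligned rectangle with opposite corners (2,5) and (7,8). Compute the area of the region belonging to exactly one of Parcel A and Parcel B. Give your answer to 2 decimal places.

|Parcel A∩Parcel B|: x∈[2,4], y∈[5,8] → 2·3 = 6.
|Parcel A △ Parcel B| = |Parcel A| + |Parcel B| − 2·|Parcel A∩Parcel B| = 12 + 15 − 12 = 15.00.

15.00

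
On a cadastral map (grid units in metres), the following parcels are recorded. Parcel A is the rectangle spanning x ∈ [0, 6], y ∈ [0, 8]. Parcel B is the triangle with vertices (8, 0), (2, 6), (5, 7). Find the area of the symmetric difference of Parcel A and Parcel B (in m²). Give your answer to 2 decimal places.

|Parcel A| = 48, |Parcel B| = 12, |Parcel A∩Parcel B| = 9.3333.
|Parcel A △ Parcel B| = |Parcel A| + |Parcel B| − 2·|Parcel A∩Parcel B| = 48 + 12 − 18.6667 = 41.33.

41.33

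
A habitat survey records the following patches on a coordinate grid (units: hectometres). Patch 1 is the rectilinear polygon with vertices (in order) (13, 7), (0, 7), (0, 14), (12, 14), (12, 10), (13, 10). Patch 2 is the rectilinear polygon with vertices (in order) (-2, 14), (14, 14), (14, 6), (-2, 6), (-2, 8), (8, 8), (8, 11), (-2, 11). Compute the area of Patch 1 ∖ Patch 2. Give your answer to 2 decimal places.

|Patch 1| = 87, |Patch 1∩Patch 2| = 63.
|Patch 1 ∖ Patch 2| = |Patch 1| − |Patch 1∩Patch 2| = 87 − 63 = 24.00.

24.00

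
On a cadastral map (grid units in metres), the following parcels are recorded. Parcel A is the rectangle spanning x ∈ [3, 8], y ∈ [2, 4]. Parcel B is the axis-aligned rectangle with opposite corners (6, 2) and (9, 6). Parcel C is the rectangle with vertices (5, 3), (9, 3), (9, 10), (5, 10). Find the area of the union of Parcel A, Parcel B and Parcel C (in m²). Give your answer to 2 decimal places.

36.00

By inclusion–exclusion:
Individual areas: |Parcel A| = 10, |Parcel B| = 12, |Parcel C| = 28.
|Parcel A∩Parcel B|: x∈[6,8], y∈[2,4] → 2·2 = 4.
|Parcel A∩Parcel C|: x∈[5,8], y∈[3,4] → 3·1 = 3.
|Parcel B∩Parcel C|: x∈[6,9], y∈[3,6] → 3·3 = 9.
|Parcel A∩Parcel B∩Parcel C| = 2.
|Parcel A ∪ Parcel B ∪ Parcel C| = 50 − 16 + 2 = 36.00.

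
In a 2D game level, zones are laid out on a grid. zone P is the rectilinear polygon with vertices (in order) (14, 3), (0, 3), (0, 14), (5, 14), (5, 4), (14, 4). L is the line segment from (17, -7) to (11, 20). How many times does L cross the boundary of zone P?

0

The segment lies entirely outside zone P and never meets its boundary.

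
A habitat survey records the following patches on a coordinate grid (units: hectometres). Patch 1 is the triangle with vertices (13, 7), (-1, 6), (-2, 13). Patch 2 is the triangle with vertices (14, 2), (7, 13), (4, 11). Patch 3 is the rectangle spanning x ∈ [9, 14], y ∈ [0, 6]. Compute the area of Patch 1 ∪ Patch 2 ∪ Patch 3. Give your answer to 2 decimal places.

92.48

By inclusion–exclusion:
Individual areas: |Patch 1| = 49.5, |Patch 2| = 23.5, |Patch 3| = 30.
|Patch 1∩Patch 2| = 6.718.
|Patch 1∩Patch 3| = 0.
|Patch 2∩Patch 3| = 3.798.
|Patch 1∩Patch 2∩Patch 3| = 0.
|Patch 1 ∪ Patch 2 ∪ Patch 3| = 103 − 10.516 + 0 = 92.48.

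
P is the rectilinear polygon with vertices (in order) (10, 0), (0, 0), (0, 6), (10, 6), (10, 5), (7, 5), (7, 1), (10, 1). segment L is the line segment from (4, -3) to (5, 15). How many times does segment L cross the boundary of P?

The segment meets the boundary at (4.5,6), (4.167,0).

2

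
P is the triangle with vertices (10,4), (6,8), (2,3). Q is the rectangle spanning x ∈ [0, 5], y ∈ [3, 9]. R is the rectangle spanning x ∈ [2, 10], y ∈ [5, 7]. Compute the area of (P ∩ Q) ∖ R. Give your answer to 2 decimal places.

3.84

|P ∩ Q| = 5.0625.
|(P ∩ Q) ∩ R| = 1.225.
|(P ∩ Q) ∖ R| = 5.0625 − 1.225 = 3.84.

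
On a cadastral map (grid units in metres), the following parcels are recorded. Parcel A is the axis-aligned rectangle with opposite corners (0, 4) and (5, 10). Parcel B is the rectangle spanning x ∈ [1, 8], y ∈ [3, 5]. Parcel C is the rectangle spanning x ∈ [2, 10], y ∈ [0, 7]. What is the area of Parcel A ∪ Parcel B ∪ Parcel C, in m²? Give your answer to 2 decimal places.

By inclusion–exclusion:
Individual areas: |Parcel A| = 30, |Parcel B| = 14, |Parcel C| = 56.
|Parcel A∩Parcel B|: x∈[1,5], y∈[4,5] → 4·1 = 4.
|Parcel A∩Parcel C|: x∈[2,5], y∈[4,7] → 3·3 = 9.
|Parcel B∩Parcel C|: x∈[2,8], y∈[3,5] → 6·2 = 12.
|Parcel A∩Parcel B∩Parcel C| = 3.
|Parcel A ∪ Parcel B ∪ Parcel C| = 100 − 25 + 3 = 78.00.

78.00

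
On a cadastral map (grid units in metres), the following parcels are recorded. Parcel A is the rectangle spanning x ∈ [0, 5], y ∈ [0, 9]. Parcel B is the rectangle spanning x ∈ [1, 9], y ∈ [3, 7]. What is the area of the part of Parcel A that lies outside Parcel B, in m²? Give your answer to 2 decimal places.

|Parcel A∩Parcel B|: x∈[1,5], y∈[3,7] → 4·4 = 16.
|Parcel A| = 45.
|Parcel A ∖ Parcel B| = |Parcel A| − |Parcel A∩Parcel B| = 45 − 16 = 29.00.

29.00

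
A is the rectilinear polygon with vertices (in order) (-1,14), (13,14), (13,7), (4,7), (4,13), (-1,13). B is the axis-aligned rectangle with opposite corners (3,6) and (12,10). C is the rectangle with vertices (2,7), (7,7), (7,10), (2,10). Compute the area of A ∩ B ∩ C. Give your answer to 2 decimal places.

9.00

The intersection is the polygon with vertices (4,10), (7,10), (7,7), (4,7).
By the shoelace formula its area is 9.00.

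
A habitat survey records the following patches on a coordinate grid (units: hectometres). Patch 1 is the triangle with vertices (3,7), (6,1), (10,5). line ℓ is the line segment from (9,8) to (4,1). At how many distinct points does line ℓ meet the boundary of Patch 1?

2

The segment meets the boundary at (5.176,2.647), (7.39,5.746).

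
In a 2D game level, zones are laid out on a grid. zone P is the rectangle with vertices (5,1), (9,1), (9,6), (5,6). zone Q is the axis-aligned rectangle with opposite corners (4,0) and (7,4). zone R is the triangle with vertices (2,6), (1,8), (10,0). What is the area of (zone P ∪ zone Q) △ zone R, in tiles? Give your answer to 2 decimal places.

|zone P ∪ zone Q| = 26.
|(zone P ∪ zone Q) ∩ zone R| = 1.6736.
|(zone P ∪ zone Q) △ zone R| = 26 + 5 − 3.3472 = 27.65.

27.65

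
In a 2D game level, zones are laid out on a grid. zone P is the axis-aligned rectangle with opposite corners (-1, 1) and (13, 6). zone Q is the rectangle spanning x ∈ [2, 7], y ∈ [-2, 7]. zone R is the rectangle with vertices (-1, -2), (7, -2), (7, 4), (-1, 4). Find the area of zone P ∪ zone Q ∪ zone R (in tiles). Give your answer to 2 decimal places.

By inclusion–exclusion:
Individual areas: |zone P| = 70, |zone Q| = 45, |zone R| = 48.
|zone P∩zone Q|: x∈[2,7], y∈[1,6] → 5·5 = 25.
|zone P∩zone R|: x∈[-1,7], y∈[1,4] → 8·3 = 24.
|zone Q∩zone R|: x∈[2,7], y∈[-2,4] → 5·6 = 30.
|zone P∩zone Q∩zone R| = 15.
|zone P ∪ zone Q ∪ zone R| = 163 − 79 + 15 = 99.00.

99.00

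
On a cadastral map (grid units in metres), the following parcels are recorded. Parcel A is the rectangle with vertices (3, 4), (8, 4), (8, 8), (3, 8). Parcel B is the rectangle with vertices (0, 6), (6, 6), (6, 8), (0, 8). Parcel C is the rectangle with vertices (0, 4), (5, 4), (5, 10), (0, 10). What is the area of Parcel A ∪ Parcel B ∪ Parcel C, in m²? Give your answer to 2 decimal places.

By inclusion–exclusion:
Individual areas: |Parcel A| = 20, |Parcel B| = 12, |Parcel C| = 30.
|Parcel A∩Parcel B|: x∈[3,6], y∈[6,8] → 3·2 = 6.
|Parcel A∩Parcel C|: x∈[3,5], y∈[4,8] → 2·4 = 8.
|Parcel B∩Parcel C|: x∈[0,5], y∈[6,8] → 5·2 = 10.
|Parcel A∩Parcel B∩Parcel C| = 4.
|Parcel A ∪ Parcel B ∪ Parcel C| = 62 − 24 + 4 = 42.00.

42.00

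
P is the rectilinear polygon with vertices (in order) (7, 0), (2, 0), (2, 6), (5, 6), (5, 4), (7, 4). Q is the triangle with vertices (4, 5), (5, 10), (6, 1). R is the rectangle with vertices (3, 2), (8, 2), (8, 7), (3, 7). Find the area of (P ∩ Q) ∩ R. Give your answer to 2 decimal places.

The region (P ∩ Q) ∩ R is the polygon with vertices (5,4), (5.667,4), (5.889,2), (5.5,2), (4,5), (4.2,6), (5,6).
By the shoelace formula its area is 3.21.

3.21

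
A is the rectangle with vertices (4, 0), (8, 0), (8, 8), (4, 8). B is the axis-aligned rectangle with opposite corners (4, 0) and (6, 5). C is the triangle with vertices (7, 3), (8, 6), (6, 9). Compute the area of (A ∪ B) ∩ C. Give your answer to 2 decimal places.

4.25

The region (A ∪ B) ∩ C is the polygon with vertices (6.667,8), (8,6), (7,3), (6.167,8).
By the shoelace formula its area is 4.25.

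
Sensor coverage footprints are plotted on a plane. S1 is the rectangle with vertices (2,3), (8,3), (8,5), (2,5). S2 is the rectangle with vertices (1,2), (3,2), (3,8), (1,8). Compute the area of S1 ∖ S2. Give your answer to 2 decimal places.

|S1∩S2|: x∈[2,3], y∈[3,5] → 1·2 = 2.
|S1| = 12.
|S1 ∖ S2| = |S1| − |S1∩S2| = 12 − 2 = 10.00.

10.00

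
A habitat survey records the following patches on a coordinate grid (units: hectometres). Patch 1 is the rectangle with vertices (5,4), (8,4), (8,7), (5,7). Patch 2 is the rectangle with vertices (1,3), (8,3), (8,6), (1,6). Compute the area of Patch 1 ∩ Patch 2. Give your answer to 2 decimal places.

6.00

|Patch 1∩Patch 2|: x∈[5,8], y∈[4,6] → 3·2 = 6.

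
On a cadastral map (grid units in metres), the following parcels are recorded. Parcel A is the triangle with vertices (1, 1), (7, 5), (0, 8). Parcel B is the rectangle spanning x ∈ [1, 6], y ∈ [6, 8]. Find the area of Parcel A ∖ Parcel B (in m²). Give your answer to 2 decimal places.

|Parcel A| = 23, |Parcel A∩Parcel B| = 2.881.
|Parcel A ∖ Parcel B| = |Parcel A| − |Parcel A∩Parcel B| = 23 − 2.881 = 20.12.

20.12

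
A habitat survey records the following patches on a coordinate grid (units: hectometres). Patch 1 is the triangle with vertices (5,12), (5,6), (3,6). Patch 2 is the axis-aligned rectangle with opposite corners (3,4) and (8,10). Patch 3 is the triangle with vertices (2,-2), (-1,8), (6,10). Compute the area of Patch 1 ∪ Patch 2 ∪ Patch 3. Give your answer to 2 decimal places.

57.95

By inclusion–exclusion:
Individual areas: |Patch 1| = 6, |Patch 2| = 30, |Patch 3| = 38.
|Patch 1∩Patch 2| = 5.3333.
|Patch 1∩Patch 3| = 4.8709.
|Patch 2∩Patch 3| = 10.7143.
|Patch 1∩Patch 2∩Patch 3| = 4.8709.
|Patch 1 ∪ Patch 2 ∪ Patch 3| = 74 − 20.9185 + 4.8709 = 57.95.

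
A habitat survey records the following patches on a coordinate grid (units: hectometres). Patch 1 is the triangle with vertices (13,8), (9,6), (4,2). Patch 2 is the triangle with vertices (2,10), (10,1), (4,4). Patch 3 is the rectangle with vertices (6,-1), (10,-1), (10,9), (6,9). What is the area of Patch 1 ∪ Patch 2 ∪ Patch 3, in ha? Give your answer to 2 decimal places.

By inclusion–exclusion:
Individual areas: |Patch 1| = 3, |Patch 2| = 15, |Patch 3| = 40.
|Patch 1∩Patch 2| = 0.4633.
|Patch 1∩Patch 3| = 1.9833.
|Patch 2∩Patch 3| = 5.
|Patch 1∩Patch 2∩Patch 3| = 0.3724.
|Patch 1 ∪ Patch 2 ∪ Patch 3| = 58 − 7.4466 + 0.3724 = 50.93.

50.93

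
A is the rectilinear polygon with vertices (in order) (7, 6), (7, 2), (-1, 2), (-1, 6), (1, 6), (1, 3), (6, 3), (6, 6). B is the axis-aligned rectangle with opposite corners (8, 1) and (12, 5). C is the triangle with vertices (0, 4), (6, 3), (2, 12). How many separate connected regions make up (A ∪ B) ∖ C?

(A ∪ B) ∖ C splits into 2 disjoint pieces (area 15.4167, area 16).

2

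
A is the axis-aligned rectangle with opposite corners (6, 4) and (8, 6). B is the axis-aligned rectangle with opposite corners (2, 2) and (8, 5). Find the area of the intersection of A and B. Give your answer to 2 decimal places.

2.00

|A∩B|: x∈[6,8], y∈[4,5] → 2·1 = 2.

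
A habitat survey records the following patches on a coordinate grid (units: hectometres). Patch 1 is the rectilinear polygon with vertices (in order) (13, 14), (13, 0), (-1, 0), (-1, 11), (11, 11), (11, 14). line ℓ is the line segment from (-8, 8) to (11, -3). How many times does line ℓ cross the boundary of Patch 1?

2

The segment meets the boundary at (5.818,0), (-1,3.947).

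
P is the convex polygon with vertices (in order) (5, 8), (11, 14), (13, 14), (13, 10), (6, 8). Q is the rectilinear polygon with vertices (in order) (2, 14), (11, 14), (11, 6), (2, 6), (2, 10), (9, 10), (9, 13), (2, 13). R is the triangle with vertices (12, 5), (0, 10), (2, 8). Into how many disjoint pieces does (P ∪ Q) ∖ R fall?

2

(P ∪ Q) ∖ R splits into 2 disjoint pieces (area 49.5381, area 6.6667).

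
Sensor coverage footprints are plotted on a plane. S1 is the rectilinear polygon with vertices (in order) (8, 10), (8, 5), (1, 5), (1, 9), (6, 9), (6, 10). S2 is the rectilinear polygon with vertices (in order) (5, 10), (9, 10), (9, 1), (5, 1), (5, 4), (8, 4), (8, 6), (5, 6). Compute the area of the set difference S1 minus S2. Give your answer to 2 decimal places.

19.00

|S1| = 30, |S1∩S2| = 11.
|S1 ∖ S2| = |S1| − |S1∩S2| = 30 − 11 = 19.00.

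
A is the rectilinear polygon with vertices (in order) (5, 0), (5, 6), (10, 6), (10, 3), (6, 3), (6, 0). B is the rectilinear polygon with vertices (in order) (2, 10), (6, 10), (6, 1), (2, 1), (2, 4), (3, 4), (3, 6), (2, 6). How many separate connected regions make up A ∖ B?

A ∖ B splits into 2 disjoint pieces (area 1, area 12).

2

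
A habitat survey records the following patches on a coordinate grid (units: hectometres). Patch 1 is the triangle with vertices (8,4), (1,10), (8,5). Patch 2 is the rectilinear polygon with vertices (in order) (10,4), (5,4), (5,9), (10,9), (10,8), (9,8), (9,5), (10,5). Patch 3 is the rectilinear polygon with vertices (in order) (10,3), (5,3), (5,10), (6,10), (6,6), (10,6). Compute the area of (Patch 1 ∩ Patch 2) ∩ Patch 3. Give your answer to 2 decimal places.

2.23

The region (Patch 1 ∩ Patch 2) ∩ Patch 3 is the polygon with vertices (5,7.143), (6,6.429), (6,6), (6.6,6), (8,5), (8,4), (5,6.571).
By the shoelace formula its area is 2.23.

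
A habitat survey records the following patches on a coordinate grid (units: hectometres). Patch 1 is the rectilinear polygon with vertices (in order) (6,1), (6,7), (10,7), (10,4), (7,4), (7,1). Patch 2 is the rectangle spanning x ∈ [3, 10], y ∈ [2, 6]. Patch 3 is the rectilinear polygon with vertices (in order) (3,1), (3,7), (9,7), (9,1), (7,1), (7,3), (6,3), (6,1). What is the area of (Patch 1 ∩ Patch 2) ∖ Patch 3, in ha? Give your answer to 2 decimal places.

|Patch 1 ∩ Patch 2| = 10.
|(Patch 1 ∩ Patch 2) ∩ Patch 3| = 7.
|(Patch 1 ∩ Patch 2) ∖ Patch 3| = 10 − 7 = 3.00.

3.00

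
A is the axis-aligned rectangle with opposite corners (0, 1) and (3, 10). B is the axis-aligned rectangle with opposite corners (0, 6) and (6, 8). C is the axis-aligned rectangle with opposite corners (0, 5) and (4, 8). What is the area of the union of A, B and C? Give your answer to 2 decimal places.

34.00

By inclusion–exclusion:
Individual areas: |A| = 27, |B| = 12, |C| = 12.
|A∩B|: x∈[0,3], y∈[6,8] → 3·2 = 6.
|A∩C|: x∈[0,3], y∈[5,8] → 3·3 = 9.
|B∩C|: x∈[0,4], y∈[6,8] → 4·2 = 8.
|A∩B∩C| = 6.
|A ∪ B ∪ C| = 51 − 23 + 6 = 34.00.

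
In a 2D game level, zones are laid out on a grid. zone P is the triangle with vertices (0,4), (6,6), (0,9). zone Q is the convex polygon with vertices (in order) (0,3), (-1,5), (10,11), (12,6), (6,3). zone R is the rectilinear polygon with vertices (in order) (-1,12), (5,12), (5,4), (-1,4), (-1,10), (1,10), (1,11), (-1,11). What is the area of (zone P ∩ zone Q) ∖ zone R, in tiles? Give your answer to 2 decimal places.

0.42

|zone P ∩ zone Q| = 9.2925.
|(zone P ∩ zone Q) ∩ zone R| = 8.8758.
|(zone P ∩ zone Q) ∖ zone R| = 9.2925 − 8.8758 = 0.42.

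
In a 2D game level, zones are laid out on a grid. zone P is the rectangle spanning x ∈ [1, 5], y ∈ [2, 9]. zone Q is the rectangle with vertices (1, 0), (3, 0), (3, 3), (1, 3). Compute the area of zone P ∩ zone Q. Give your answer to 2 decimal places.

|zone P∩zone Q|: x∈[1,3], y∈[2,3] → 2·1 = 2.

2.00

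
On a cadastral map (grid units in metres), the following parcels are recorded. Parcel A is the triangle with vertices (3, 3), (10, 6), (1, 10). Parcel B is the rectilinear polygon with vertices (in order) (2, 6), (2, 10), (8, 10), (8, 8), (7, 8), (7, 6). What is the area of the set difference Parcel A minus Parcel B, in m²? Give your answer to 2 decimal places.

15.31

|Parcel A| = 27.5, |Parcel A∩Parcel B| = 12.1865.
|Parcel A ∖ Parcel B| = |Parcel A| − |Parcel A∩Parcel B| = 27.5 − 12.1865 = 15.31.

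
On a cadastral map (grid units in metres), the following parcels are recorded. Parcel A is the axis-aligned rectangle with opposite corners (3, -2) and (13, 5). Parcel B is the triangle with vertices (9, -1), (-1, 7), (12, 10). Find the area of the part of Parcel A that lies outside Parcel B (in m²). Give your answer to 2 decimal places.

|Parcel A| = 70, |Parcel A∩Parcel B| = 26.5091.
|Parcel A ∖ Parcel B| = |Parcel A| − |Parcel A∩Parcel B| = 70 − 26.5091 = 43.49.

43.49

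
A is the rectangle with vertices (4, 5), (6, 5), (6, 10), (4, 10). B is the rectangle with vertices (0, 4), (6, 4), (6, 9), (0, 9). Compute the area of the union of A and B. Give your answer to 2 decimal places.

By inclusion–exclusion:
Individual areas: |A| = 10, |B| = 30.
|A∩B|: x∈[4,6], y∈[5,9] → 2·4 = 8.
|A ∪ B| = 40 − 8 = 32.00.

32.00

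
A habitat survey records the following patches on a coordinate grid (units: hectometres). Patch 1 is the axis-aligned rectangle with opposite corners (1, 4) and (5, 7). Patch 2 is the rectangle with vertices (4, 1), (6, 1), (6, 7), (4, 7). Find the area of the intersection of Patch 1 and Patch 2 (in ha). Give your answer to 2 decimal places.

|Patch 1∩Patch 2|: x∈[4,5], y∈[4,7] → 1·3 = 3.

3.00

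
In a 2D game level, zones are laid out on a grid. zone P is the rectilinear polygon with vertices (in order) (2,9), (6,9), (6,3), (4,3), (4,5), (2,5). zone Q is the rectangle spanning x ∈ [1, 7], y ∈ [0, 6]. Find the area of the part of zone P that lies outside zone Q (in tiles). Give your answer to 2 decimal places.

12.00

|zone P| = 20, |zone P∩zone Q| = 8.
|zone P ∖ zone Q| = |zone P| − |zone P∩zone Q| = 20 − 8 = 12.00.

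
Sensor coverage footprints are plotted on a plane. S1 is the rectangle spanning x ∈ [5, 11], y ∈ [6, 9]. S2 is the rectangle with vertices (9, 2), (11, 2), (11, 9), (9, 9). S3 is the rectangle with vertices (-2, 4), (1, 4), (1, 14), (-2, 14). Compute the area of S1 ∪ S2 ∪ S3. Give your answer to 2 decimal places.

By inclusion–exclusion:
Individual areas: |S1| = 18, |S2| = 14, |S3| = 30.
|S1∩S2|: x∈[9,11], y∈[6,9] → 2·3 = 6.
|S1∩S3| = 0 (no overlap).
|S2∩S3| = 0 (no overlap).
|S1∩S2∩S3| = 0.
|S1 ∪ S2 ∪ S3| = 62 − 6 + 0 = 56.00.

56.00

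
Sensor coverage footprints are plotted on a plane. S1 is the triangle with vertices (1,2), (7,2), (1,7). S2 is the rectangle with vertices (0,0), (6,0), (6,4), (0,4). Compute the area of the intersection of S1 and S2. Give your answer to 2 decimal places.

The intersection is the polygon with vertices (1,2), (1,4), (4.6,4), (6,2.833), (6,2).
By the shoelace formula its area is 9.18.

9.18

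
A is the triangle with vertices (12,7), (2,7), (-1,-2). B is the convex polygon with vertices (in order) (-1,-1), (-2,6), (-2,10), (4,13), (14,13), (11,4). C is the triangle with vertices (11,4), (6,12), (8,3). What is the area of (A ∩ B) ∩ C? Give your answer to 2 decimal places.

5.17

The region (A ∩ B) ∩ C is the polygon with vertices (9.125,7), (9.993,5.611), (7.763,4.067), (7.111,7).
By the shoelace formula its area is 5.17.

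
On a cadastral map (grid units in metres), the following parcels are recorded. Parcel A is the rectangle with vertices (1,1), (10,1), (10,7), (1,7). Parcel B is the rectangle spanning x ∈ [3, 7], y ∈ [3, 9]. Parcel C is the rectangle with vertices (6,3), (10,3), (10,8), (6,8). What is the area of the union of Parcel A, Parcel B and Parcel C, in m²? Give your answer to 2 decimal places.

65.00

By inclusion–exclusion:
Individual areas: |Parcel A| = 54, |Parcel B| = 24, |Parcel C| = 20.
|Parcel A∩Parcel B|: x∈[3,7], y∈[3,7] → 4·4 = 16.
|Parcel A∩Parcel C|: x∈[6,10], y∈[3,7] → 4·4 = 16.
|Parcel B∩Parcel C|: x∈[6,7], y∈[3,8] → 1·5 = 5.
|Parcel A∩Parcel B∩Parcel C| = 4.
|Parcel A ∪ Parcel B ∪ Parcel C| = 98 − 37 + 4 = 65.00.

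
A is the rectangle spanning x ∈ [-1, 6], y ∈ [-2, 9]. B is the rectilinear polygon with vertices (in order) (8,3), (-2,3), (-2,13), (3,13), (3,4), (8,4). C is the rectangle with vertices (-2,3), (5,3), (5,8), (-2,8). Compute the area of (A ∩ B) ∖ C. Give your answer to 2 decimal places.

5.00

|A ∩ B| = 27.
|(A ∩ B) ∩ C| = 22.
|(A ∩ B) ∖ C| = 27 − 22 = 5.00.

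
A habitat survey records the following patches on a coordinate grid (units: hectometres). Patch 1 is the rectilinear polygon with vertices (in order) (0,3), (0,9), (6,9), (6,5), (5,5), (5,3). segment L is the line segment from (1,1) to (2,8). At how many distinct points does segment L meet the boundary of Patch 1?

The segment meets the boundary at (1.286,3).

1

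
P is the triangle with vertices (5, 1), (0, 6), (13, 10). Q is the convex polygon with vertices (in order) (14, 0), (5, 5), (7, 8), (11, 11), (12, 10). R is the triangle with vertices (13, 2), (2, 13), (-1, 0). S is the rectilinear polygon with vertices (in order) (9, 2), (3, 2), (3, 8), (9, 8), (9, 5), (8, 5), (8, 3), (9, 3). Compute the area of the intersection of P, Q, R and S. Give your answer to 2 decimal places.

9.07

The intersection is the polygon with vertices (5,5), (7,8), (9,6), (9,5.5), (8.556,5), (8,5), (8,4.375), (7.38,3.678).
By the shoelace formula its area is 9.07.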